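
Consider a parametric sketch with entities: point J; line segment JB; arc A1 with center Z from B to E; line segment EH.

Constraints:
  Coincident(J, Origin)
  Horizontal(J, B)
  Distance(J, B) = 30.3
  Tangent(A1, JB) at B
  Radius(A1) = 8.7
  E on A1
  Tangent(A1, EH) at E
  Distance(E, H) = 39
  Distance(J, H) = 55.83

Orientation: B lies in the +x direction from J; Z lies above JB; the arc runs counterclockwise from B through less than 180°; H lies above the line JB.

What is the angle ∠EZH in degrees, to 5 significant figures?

77.425°

J is at the origin; J and B share the same y with |JB| = 30.3 and B on the +x side, so B = (30.300, 0.0000). Tangency of A1 to JB means the radius ZB is perpendicular to JB, so Z = B + (0, 8.7) = (30.300, 8.7000). Since ZE ⟂ EH (tangency), |ZH| = √(8.7² + 39.0²) = 39.959 regardless of where E sits on A1. So H lies on both circle(J, 55.83) and circle(Z, 39.959); the above-JB intersection is H = (27.543, 48.563). E is the foot of the tangent from H: E = (38.640, 11.176).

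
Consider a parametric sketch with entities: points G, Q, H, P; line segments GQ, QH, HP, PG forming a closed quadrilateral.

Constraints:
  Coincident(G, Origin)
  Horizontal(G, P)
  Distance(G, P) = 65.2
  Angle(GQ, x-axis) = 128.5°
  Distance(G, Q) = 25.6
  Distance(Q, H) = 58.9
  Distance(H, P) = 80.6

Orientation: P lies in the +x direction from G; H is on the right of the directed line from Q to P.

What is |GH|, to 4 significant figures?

38.45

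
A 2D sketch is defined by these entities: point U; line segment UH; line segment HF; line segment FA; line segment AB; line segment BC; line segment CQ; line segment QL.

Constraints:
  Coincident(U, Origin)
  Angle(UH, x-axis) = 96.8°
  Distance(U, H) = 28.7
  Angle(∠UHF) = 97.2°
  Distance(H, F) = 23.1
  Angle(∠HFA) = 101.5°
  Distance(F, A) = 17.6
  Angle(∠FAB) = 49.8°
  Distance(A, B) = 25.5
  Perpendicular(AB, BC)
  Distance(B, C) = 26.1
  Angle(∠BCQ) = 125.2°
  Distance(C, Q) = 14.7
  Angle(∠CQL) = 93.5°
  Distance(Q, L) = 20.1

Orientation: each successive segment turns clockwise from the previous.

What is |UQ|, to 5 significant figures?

59.417

U is at the origin; UH runs at 96.8° with length 28.7, so H = (-3.3982, 28.498). ∠UHF = 97.2° gives HF at 14.000° from the x-axis; with |HF| = 23.1, F = (19.016, 34.087). ∠HFA = 101.5° gives FA at -64.500° from the x-axis; with |FA| = 17.6, A = (26.593, 18.201). ∠FAB = 49.8° gives AB at 165.30° from the x-axis; with |AB| = 25.5, B = (1.9273, 24.672). The perpendicularity gives BC at right angles to AB, so BC runs at 75.300°; with |BC| = 26.1, C = (8.5504, 49.918). ∠BCQ = 125.2° gives CQ at 20.500° from the x-axis; with |CQ| = 14.7, Q = (22.319, 55.066). Then |UQ| = |Q − U| = 59.417.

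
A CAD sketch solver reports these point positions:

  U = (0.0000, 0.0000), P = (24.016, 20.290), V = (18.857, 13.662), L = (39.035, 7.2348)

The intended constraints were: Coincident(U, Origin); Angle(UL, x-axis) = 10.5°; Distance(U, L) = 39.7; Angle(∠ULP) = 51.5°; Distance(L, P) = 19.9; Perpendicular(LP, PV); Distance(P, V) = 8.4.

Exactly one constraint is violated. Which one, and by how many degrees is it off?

Perpendicular(LP, PV) — off by 3.10°.

U = (0.00, 0.00) ✓; UL at 10.50° ✓; |UL| = 39.70 ✓; ∠ULP = 51.50° ✓; |LP| = 19.90 ✓; ∠(LP, PV) = 93.10° ✗; |PV| = 8.399 ✓.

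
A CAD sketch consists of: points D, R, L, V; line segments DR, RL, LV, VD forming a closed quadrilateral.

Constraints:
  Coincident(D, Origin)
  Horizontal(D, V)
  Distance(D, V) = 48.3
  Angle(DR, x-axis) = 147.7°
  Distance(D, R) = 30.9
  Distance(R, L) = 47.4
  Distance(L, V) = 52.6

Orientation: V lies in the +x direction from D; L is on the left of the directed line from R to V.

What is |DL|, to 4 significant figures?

43.12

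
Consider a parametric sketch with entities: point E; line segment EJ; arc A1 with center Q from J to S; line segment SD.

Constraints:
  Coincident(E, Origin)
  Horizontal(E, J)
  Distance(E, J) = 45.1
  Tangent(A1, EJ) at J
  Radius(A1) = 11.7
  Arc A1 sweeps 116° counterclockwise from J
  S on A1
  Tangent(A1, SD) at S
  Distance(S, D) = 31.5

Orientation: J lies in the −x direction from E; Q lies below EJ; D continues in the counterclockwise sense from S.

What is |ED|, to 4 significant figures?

61.53

On A1, J sits at bearing 90° from Q; a 116° counterclockwise sweep puts S at bearing 206°, so S = Q + 11.7·(cos 206°, sin 206°) = (-55.62, -16.83). A1 meets SD tangentially, so QS is at right angles to SD, so SD runs along (−sin 206°, cos 206°); with |SD| = 31.5, D = (-41.81, -45.14). Then |ED| = |D − E| = 61.53.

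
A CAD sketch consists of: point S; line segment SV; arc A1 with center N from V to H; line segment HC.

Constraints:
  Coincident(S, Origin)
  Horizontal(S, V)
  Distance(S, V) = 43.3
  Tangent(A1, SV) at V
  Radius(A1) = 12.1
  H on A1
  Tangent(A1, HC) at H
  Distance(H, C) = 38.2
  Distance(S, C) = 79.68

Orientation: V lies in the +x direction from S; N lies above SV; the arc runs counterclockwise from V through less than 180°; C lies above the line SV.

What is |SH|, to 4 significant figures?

55.64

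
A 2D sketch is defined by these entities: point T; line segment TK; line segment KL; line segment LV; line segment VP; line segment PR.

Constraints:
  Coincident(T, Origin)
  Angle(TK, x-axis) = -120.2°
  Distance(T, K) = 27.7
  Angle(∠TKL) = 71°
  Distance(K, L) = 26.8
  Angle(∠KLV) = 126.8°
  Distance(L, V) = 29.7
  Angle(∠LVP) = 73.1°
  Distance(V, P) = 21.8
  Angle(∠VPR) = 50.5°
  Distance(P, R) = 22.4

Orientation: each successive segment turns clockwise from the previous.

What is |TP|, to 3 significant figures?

15.9

∠KLV = 126.8° gives LV at 77.6° from the x-axis; with |LV| = 29.7, V = (-25.1, 25.4). ∠LVP = 73.1° gives VP at -29.3° from the x-axis; with |VP| = 21.8, P = (-6.06, 14.7). Then |TP| = |P − T| = 15.9.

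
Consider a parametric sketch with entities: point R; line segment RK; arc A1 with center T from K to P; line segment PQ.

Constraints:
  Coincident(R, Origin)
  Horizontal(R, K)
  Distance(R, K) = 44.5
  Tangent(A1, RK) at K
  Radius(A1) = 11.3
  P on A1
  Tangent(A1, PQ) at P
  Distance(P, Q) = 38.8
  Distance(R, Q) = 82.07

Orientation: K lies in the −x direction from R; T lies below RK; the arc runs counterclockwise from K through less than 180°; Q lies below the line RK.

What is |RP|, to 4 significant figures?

55.30

Checks: |TP| = 11.30 ✓; ∠(TP, PQ) = 90.00° ✓; |PQ| = 38.80 ✓; |RQ| = 82.07 ✓.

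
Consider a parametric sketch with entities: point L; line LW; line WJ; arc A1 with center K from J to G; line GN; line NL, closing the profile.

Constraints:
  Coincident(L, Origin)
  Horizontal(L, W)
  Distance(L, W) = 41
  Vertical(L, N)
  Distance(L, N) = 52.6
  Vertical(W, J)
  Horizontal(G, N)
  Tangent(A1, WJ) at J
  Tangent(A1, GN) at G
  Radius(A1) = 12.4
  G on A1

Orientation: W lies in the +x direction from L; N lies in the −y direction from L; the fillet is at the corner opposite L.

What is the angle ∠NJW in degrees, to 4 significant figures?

106.8°

L is at the origin; LW is horizontal with |LW| = 41.0 and W on the +x side, so W = (41.00, 0.000). L and N share the same x with |LN| = 52.6 and N on the −y side, so N = (0.000, -52.60). The virtual corner opposite L is at (41.00, -52.60). Tangency of A1 to WJ means the radius KJ is perpendicular to WJ and A1 meets GN tangentially, so KG is at right angles to GN, with radius 12.4, so the center K sits 12.4 in from both sides at K = (28.60, -40.20). That places the tangent points at J = (41.00, -40.20) on WJ and G = (28.60, -52.60) on GN. Then cos ∠NJW = JN·JW / (|JN||JW|), giving 106.8°.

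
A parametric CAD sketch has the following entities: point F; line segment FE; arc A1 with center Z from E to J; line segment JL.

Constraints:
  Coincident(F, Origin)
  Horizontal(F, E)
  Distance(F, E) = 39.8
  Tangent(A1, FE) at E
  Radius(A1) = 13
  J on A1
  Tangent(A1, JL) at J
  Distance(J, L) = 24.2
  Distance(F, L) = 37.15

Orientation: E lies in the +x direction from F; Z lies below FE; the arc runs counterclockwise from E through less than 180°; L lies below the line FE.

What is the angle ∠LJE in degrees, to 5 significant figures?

144.60°

F is at the origin; FE is horizontal with |FE| = 39.8 and E on the +x side, so E = (39.800, 0.0000). A1 meets FE tangentially, so ZE is at right angles to FE, so Z = E + (0, -13) = (39.800, -13.000). Since ZJ ⟂ JL (tangency), |ZL| = √(13.0² + 24.2²) = 27.471 regardless of where J sits on A1. So L lies on both circle(F, 37.15) and circle(Z, 27.471); the below-FE intersection is L = (19.566, -31.580). J is the foot of the tangent from L: J = (27.523, -8.7256).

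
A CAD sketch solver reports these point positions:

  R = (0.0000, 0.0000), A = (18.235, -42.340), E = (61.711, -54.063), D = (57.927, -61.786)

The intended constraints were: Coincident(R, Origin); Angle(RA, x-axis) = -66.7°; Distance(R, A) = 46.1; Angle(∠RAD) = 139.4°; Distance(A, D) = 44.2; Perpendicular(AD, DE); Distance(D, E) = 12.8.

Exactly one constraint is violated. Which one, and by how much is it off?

Distance(D, E) = 12.8 — off by 4.20.

R = (0.00, 0.00) ✓; RA at -66.70° ✓; |RA| = 46.10 ✓; ∠RAD = 139.4° ✓; |AD| = 44.20 ✓; ∠(AD, DE) = 90.00° ✓; |DE| = 8.600 ✗.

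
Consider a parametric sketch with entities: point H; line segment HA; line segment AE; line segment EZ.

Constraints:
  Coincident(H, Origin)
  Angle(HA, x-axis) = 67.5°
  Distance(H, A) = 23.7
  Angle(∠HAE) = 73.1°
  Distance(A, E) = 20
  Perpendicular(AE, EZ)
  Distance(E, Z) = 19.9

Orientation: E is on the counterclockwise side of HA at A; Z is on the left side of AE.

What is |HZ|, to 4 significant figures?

13.40

H is at the origin; HA runs at 67.5° with length 23.7, so A = 23.7·(cos 67.5°, sin 67.5°) = (9.070, 21.90). ∠HAE = 73.1°, so AE runs at 67.5° + (180° − 73.1°) = 174.4° from the x-axis; with |AE| = 20.0, E = A + 20.0·(cos 174.4°, sin 174.4°) = (-10.83, 23.85). The perpendicularity gives EZ at right angles to AE; with |EZ| = 19.9 on the left of AE, Z = E + 19.9·(-0.09758, -0.9952) = (-12.78, 4.043). Then |HZ| = |Z − H| = 13.40.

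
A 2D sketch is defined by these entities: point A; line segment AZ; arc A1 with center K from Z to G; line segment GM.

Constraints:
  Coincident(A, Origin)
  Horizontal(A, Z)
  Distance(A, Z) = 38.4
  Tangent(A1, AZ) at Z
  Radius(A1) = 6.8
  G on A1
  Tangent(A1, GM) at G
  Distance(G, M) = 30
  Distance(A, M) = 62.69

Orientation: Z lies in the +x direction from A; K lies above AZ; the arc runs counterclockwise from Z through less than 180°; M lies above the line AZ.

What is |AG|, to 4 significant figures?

45.26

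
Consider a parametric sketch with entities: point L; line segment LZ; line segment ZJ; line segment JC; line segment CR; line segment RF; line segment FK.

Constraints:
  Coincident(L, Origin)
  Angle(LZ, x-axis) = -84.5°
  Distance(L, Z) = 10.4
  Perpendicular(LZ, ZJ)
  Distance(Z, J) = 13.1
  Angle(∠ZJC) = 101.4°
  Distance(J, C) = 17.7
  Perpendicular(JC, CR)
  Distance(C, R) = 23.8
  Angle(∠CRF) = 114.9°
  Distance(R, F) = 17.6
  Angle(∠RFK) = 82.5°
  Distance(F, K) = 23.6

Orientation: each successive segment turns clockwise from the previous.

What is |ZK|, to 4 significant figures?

4.970

L is at the origin; LZ runs at -84.5° with length 10.4, so Z = (0.9968, -10.35). LZ ⟂ ZJ, so ZJ runs at -174.5°; with |ZJ| = 13.1, J = (-12.04, -11.61). ∠ZJC = 101.4° gives JC at 106.9° from the x-axis; with |JC| = 17.7, C = (-17.19, 5.328). JC is perpendicular to CR, so CR runs at 16.90°; with |CR| = 23.8, R = (5.584, 12.25). ∠CRF = 114.9° gives RF at -48.20° from the x-axis; with |RF| = 17.6, F = (17.31, -0.8738). ∠RFK = 82.5° gives FK at -145.7° from the x-axis; with |FK| = 23.6, K = (-2.181, -14.17). Then |ZK| = |K − Z| = 4.970.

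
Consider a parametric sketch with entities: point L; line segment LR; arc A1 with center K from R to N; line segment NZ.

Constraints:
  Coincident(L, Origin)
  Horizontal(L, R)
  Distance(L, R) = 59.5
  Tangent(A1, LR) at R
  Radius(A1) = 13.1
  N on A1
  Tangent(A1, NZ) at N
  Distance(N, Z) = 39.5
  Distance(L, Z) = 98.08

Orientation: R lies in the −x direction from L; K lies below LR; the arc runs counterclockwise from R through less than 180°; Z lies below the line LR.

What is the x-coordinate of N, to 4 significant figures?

-71.40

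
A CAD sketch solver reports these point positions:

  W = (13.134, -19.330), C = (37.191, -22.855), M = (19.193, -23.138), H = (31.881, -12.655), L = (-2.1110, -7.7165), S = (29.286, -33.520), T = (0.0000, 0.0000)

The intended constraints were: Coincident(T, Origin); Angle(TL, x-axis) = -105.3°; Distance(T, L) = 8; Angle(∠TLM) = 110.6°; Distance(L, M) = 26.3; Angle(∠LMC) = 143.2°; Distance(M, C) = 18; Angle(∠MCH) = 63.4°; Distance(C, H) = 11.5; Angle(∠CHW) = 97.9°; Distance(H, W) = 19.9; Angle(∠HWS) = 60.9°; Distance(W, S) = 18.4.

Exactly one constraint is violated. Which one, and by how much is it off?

Distance(W, S) = 18.4 — off by 3.10.

T = (0.00, 0.00) ✓; TL at -105.3° ✓; |TL| = 8.000 ✓; ∠TLM = 110.6° ✓; |LM| = 26.30 ✓; ∠LMC = 143.2° ✓; |MC| = 18.00 ✓; ∠MCH = 63.40° ✓; |CH| = 11.50 ✓; ∠CHW = 97.90° ✓; |HW| = 19.90 ✓; ∠HWS = 60.90° ✓; |WS| = 21.50 ✗.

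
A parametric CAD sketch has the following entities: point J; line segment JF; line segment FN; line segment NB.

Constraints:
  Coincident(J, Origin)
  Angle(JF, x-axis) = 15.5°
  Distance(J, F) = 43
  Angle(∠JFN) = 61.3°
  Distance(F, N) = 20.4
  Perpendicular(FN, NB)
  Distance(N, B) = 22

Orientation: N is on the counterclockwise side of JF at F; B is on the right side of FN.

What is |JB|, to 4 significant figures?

59.72

J is at the origin; JF runs at 15.5° with length 43.0, so F = 43.0·(cos 15.5°, sin 15.5°) = (41.44, 11.49). ∠JFN = 61.3°, so FN runs at 15.5° + (180° − 61.3°) = 134.2° from the x-axis; with |FN| = 20.4, N = F + 20.4·(cos 134.2°, sin 134.2°) = (27.21, 26.12). FN is perpendicular to NB; with |NB| = 22.0 on the right of FN, B = N + 22.0·(0.7169, 0.6972) = (42.99, 41.45). Then |JB| = |B − J| = 59.72.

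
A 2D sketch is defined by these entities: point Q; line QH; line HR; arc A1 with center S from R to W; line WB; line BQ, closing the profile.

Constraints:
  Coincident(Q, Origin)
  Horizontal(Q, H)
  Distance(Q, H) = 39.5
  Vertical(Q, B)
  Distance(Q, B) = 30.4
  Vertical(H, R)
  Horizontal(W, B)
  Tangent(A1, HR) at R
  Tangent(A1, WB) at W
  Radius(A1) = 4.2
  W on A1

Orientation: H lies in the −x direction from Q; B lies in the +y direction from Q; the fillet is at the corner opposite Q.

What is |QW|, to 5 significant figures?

46.586

The virtual corner opposite Q is at (-39.500, 30.400). The tangent condition forces SR to be normal to HR and tangency of A1 to WB means the radius SW is perpendicular to WB, with radius 4.2, so the center S sits 4.2 in from both sides at S = (-35.300, 26.200). That places the tangent points at R = (-39.500, 26.200) on HR and W = (-35.300, 30.400) on WB. Then |QW| = |W − Q| = 46.586.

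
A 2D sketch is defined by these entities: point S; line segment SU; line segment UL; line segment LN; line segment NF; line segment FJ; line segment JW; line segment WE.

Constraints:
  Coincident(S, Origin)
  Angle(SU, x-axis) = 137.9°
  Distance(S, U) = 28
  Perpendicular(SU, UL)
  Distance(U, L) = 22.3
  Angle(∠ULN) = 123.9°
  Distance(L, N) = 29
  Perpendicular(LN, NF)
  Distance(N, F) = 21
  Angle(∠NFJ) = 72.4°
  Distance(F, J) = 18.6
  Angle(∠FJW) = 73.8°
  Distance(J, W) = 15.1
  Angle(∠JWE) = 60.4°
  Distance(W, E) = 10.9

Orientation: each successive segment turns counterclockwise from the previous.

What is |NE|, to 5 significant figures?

13.338

∠FJW = 73.8° gives JW at -132.20° from the x-axis; with |JW| = 15.1, W = (-28.223, -16.176). ∠JWE = 60.4° gives WE at -12.600° from the x-axis; with |WE| = 10.9, E = (-17.586, -18.554). Then |NE| = |E − N| = 13.338.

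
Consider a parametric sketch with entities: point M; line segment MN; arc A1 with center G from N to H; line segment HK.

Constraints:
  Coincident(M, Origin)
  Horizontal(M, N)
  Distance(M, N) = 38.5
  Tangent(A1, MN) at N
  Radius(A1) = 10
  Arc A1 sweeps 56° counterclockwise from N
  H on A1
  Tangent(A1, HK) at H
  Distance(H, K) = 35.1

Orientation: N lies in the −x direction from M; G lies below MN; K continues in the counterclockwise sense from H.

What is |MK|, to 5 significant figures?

74.392

M is at the origin; MN is horizontal with |MN| = 38.5 and N on the −x side, so N = (-38.500, 0.0000). Since A1 is tangent to MN there, GN ⟂ MN, so G = N + (0, -10) = (-38.500, -10.000). On A1, N sits at bearing 90° from G; a 56° counterclockwise sweep puts H at bearing 146°, so H = G + 10.0·(cos 146°, sin 146°) = (-46.790, -4.4081). Tangency of A1 to HK means the radius GH is perpendicular to HK, so HK runs along (−sin 146°, cos 146°); with |HK| = 35.1, K = (-66.418, -33.507). Then |MK| = |K − M| = 74.392.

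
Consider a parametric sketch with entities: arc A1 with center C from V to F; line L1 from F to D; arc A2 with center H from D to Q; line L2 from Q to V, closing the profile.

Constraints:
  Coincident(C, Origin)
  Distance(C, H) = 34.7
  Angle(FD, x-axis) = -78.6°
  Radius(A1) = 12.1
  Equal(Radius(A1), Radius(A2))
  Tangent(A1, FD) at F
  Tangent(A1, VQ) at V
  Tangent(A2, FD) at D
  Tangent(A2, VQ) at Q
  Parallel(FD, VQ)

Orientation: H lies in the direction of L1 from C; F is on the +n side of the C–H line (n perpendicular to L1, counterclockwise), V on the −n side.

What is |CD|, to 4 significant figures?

36.75

Tangency of A1 to both parallel lines with radius 12.1 puts F and V at C ± 12.1·n: F = (11.86, 2.392), V = (-11.86, -2.392). Equal radii place D and Q the same way about H: D = H + 12.1·n = (18.72, -31.62), Q = H − 12.1·n = (-5.003, -36.41). Then |CD| = |D − C| = 36.75.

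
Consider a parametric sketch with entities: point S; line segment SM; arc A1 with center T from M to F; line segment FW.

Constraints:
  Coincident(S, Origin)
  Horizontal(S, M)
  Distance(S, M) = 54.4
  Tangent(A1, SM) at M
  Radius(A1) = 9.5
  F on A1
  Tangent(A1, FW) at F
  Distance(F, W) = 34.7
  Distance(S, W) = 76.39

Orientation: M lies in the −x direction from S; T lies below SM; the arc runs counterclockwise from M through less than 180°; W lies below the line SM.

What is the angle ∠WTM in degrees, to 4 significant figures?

167.9°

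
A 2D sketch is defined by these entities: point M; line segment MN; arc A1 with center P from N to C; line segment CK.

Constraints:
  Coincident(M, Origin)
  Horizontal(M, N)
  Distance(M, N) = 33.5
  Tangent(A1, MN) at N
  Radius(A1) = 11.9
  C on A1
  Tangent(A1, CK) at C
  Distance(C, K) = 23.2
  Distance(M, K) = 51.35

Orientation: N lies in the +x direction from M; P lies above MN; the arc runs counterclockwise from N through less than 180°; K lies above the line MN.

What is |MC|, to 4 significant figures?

47.41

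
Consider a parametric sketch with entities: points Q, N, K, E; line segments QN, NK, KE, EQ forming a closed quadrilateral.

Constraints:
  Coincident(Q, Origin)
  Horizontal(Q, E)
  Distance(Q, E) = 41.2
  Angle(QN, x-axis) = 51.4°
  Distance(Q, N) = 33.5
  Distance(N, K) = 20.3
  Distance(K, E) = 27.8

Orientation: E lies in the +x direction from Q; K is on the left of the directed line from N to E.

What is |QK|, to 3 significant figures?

49.6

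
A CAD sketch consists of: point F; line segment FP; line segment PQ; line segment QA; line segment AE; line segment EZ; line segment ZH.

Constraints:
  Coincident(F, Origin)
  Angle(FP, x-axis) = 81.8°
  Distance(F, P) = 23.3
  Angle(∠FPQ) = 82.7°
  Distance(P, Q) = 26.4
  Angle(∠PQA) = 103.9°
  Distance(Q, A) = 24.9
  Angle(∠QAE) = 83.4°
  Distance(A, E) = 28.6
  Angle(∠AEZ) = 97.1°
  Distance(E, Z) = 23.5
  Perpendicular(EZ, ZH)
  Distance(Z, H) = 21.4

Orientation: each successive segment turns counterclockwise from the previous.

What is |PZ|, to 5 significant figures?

5.3652

F is at the origin; FP runs at 81.8° with length 23.3, so P = (3.3233, 23.062). ∠FPQ = 82.7° gives PQ at 179.10° from the x-axis; with |PQ| = 26.4, Q = (-23.073, 23.476). ∠PQA = 103.9° gives QA at -104.80° from the x-axis; with |QA| = 24.9, A = (-29.434, -0.59744). ∠QAE = 83.4° gives AE at -8.2000° from the x-axis; with |AE| = 28.6, E = (-1.1265, -4.6766). ∠AEZ = 97.1° gives EZ at 74.700° from the x-axis; with |EZ| = 23.5, Z = (5.0745, 17.990). Then |PZ| = |Z − P| = 5.3652.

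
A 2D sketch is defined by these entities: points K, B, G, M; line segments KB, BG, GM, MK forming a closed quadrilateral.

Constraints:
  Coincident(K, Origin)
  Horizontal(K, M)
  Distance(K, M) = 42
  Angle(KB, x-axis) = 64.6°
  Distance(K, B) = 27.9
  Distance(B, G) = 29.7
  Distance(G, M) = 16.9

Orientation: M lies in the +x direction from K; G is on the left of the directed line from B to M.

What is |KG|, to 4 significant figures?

43.82

K is at the origin; KM is horizontal with |KM| = 42.0 and M in +x, so M = (42.0, 0). KB runs at 64.6° with |KB| = 27.9, so B = (11.97, 25.20). G is determined by |BG| = 29.7 and |GM| = 16.9 together: it lies at the intersection of circle(B, 29.7) and circle(M, 16.9). With |BM| = 39.21, the foot of the radical line on BM is 27.21 from B and the perpendicular offset is √(29.7² − 27.21²) = 11.90. Taking the left-of-BM solution: G = (40.46, 16.83).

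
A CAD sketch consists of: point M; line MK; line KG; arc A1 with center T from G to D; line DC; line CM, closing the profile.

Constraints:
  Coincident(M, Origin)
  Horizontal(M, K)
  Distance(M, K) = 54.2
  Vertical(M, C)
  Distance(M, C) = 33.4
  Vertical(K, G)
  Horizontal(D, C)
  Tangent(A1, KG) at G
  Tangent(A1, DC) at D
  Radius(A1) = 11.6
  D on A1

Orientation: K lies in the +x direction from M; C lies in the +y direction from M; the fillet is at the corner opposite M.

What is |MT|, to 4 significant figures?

47.85

M and C share the same x with |MC| = 33.4 and C on the +y side, so C = (0.000, 33.40). The virtual corner opposite M is at (54.20, 33.40). Tangency of A1 to KG means the radius TG is perpendicular to KG and the tangent condition forces TD to be normal to DC, with radius 11.6, so the center T sits 11.6 in from both sides at T = (42.60, 21.80). Then |MT| = |T − M| = 47.85.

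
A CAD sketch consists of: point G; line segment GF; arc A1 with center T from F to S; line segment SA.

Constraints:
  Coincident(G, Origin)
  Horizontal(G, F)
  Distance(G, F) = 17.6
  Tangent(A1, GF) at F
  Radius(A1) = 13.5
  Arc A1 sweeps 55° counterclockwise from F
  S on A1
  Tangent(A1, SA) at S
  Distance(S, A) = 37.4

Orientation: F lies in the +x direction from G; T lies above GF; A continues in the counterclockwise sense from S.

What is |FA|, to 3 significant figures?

48.8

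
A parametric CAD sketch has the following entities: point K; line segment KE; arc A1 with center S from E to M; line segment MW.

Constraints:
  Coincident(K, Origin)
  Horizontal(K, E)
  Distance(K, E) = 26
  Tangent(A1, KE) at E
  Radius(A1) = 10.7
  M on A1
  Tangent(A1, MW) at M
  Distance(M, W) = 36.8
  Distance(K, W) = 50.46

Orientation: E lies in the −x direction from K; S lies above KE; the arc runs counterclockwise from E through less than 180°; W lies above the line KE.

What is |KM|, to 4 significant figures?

18.83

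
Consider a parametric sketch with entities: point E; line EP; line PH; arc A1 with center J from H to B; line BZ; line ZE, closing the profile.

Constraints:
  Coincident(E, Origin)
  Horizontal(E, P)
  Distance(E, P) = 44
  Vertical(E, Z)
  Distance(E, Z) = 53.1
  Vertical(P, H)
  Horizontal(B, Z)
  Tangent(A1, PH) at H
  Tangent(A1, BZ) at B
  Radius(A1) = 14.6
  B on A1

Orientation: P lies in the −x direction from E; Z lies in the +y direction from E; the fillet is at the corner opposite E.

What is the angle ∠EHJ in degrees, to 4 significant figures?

41.19°

E is at the origin; EP is horizontal with |EP| = 44.0 and P on the −x side, so P = (-44.00, 0.000). E and Z share the same x with |EZ| = 53.1 and Z on the +y side, so Z = (0.000, 53.10). The virtual corner opposite E is at (-44.00, 53.10). Since A1 is tangent to PH there, JH ⟂ PH and the tangent condition forces JB to be normal to BZ, with radius 14.6, so the center J sits 14.6 in from both sides at J = (-29.40, 38.50). That places the tangent points at H = (-44.00, 38.50) on PH and B = (-29.40, 53.10) on BZ. Then cos ∠EHJ = HE·HJ / (|HE||HJ|), giving 41.19°.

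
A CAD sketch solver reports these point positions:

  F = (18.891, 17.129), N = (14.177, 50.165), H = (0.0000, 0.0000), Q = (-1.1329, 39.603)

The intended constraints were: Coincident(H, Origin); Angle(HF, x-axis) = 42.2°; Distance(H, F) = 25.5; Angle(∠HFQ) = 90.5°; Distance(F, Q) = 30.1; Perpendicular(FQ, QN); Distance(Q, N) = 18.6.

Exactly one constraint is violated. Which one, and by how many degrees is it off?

Perpendicular(FQ, QN) — off by 7.10°.

H = (0.00, 0.00) ✓; HF at 42.20° ✓; |HF| = 25.50 ✓; ∠HFQ = 90.50° ✓; |FQ| = 30.10 ✓; ∠(FQ, QN) = 97.10° ✗; |QN| = 18.60 ✓.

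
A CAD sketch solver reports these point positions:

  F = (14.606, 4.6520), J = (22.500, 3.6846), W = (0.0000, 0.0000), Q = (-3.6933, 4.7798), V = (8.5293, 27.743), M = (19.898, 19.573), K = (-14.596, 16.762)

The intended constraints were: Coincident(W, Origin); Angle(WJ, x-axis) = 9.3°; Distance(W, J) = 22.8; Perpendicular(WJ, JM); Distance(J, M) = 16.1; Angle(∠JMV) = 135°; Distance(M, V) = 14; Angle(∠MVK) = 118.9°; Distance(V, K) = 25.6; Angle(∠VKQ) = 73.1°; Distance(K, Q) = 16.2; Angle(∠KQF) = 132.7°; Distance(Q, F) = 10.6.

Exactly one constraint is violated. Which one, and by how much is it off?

Distance(Q, F) = 10.6 — off by 7.70.

W = (0.00, 0.00) ✓; WJ at 9.300° ✓; |WJ| = 22.80 ✓; ∠(WJ, JM) = 90.00° ✓; |JM| = 16.10 ✓; ∠JMV = 135.0° ✓; |MV| = 14.00 ✓; ∠MVK = 118.9° ✓; |VK| = 25.60 ✓; ∠VKQ = 73.10° ✓; |KQ| = 16.20 ✓; ∠KQF = 132.7° ✓; |QF| = 18.30 ✗.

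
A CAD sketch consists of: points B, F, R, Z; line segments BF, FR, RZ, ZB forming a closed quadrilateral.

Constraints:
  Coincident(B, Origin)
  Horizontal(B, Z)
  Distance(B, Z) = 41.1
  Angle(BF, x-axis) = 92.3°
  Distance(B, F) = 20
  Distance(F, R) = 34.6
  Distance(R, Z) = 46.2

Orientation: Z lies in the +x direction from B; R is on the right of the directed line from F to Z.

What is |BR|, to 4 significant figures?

14.82

Checks: |FR| = 34.60 ✓; |RZ| = 46.20 ✓.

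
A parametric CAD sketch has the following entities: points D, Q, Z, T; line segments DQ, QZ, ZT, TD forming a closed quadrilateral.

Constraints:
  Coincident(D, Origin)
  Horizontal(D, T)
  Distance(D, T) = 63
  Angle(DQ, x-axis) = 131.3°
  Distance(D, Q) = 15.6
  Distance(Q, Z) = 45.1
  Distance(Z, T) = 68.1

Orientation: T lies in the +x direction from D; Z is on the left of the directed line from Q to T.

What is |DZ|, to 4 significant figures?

51.14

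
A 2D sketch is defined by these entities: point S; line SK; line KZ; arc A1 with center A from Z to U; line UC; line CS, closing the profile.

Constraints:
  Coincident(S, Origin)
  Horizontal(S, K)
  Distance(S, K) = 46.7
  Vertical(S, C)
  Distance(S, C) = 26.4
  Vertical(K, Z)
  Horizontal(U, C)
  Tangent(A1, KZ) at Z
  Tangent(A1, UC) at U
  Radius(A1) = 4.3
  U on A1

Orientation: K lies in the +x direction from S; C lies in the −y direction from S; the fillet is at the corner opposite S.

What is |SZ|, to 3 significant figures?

51.7

S is at the origin; SK is horizontal with |SK| = 46.7 and K on the +x side, so K = (46.7, 0.00). S and C share the same x with |SC| = 26.4 and C on the −y side, so C = (0.00, -26.4). The virtual corner opposite S is at (46.7, -26.4). The tangent condition forces AZ to be normal to KZ and the tangent condition forces AU to be normal to UC, with radius 4.3, so the center A sits 4.3 in from both sides at A = (42.4, -22.1). That places the tangent points at Z = (46.7, -22.1) on KZ and U = (42.4, -26.4) on UC. Then |SZ| = |Z − S| = 51.7.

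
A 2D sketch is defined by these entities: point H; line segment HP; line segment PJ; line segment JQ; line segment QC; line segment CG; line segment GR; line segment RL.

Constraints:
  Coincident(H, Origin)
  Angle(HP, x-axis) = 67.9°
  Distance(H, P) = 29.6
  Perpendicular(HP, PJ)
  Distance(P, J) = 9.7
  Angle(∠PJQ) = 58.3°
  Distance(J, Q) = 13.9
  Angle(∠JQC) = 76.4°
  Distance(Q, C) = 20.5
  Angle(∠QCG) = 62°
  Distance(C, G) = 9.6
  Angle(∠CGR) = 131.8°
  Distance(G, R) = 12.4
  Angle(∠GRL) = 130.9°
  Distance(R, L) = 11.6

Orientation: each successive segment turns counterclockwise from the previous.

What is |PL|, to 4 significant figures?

15.72

∠CGR = 131.8° gives GR at -170.6° from the x-axis; with |GR| = 12.4, R = (3.594, 29.44). ∠GRL = 130.9° gives RL at -121.5° from the x-axis; with |RL| = 11.6, L = (-2.467, 19.54). Then |PL| = |L − P| = 15.72.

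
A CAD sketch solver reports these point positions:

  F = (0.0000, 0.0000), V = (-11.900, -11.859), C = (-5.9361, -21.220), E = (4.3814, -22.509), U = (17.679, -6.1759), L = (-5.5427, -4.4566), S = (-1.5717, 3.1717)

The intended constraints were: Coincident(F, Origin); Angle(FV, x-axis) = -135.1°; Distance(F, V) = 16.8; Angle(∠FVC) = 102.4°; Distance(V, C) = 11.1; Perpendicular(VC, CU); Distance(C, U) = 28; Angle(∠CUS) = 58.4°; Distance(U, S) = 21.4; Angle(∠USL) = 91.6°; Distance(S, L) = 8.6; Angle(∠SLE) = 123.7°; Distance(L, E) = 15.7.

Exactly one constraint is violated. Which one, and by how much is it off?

Distance(L, E) = 15.7 — off by 4.90.

F = (0.00, 0.00) ✓; FV at -135.1° ✓; |FV| = 16.80 ✓; ∠FVC = 102.4° ✓; |VC| = 11.10 ✓; ∠(VC, CU) = 90.00° ✓; |CU| = 28.00 ✓; ∠CUS = 58.40° ✓; |US| = 21.40 ✓; ∠USL = 91.60° ✓; |SL| = 8.600 ✓; ∠SLE = 123.7° ✓; |LE| = 20.60 ✗.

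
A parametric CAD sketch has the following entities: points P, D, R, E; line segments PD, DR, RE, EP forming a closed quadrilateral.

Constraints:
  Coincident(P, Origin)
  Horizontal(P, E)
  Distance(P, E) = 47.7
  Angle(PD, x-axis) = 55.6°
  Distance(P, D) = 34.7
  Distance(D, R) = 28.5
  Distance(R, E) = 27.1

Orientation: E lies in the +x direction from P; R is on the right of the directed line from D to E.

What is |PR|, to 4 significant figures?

20.60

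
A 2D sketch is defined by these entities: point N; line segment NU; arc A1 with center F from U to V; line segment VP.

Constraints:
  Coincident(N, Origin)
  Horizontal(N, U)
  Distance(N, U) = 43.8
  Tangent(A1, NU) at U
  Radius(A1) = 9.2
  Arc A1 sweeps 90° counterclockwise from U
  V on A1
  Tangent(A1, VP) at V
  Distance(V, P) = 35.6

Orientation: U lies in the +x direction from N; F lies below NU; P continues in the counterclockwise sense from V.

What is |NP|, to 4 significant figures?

56.61

On A1, U sits at bearing 90° from F; a 90° counterclockwise sweep puts V at bearing 180°, so V = F + 9.2·(cos 180°, sin 180°) = (34.60, -9.200). Since A1 is tangent to VP there, FV ⟂ VP, so VP runs along (−sin 180°, cos 180°); with |VP| = 35.6, P = (34.60, -44.80). Then |NP| = |P − N| = 56.61.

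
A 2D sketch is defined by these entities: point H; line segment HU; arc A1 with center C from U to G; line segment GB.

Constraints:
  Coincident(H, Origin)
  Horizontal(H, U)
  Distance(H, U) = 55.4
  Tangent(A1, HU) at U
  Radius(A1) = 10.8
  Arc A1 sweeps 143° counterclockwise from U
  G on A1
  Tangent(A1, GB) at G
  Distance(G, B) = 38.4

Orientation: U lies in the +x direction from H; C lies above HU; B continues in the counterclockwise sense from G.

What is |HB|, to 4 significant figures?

52.77

H is at the origin; H and U share the same y with |HU| = 55.4 and U on the +x side, so U = (55.40, 0.000). A1 meets HU tangentially, so CU is at right angles to HU, so C = U + (0, 10.8) = (55.40, 10.80). On A1, U sits at bearing -90° from C; a 143° counterclockwise sweep puts G at bearing 53°, so G = C + 10.8·(cos 53°, sin 53°) = (61.90, 19.43). The tangent condition forces CG to be normal to GB, so GB runs along (−sin 53°, cos 53°); with |GB| = 38.4, B = (31.23, 42.53). Then |HB| = |B − H| = 52.77.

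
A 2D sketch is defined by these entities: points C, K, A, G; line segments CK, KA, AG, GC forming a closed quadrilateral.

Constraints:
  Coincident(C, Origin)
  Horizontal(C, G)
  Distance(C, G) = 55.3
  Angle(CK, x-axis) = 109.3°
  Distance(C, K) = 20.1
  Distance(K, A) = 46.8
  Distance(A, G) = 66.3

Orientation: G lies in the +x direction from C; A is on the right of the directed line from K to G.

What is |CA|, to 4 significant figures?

28.22

C is at the origin; CG is horizontal with |CG| = 55.3 and G in +x, so G = (55.3, 0). CK runs at 109.3° with |CK| = 20.1, so K = (-6.643, 18.97). A is determined by |KA| = 46.8 and |AG| = 66.3 together: it lies at the intersection of circle(K, 46.8) and circle(G, 66.3). With |KG| = 64.78, the foot of the radical line on KG is 15.37 from K and the perpendicular offset is √(46.8² − 15.37²) = 44.20. Taking the right-of-KG solution: A = (-4.892, -27.80).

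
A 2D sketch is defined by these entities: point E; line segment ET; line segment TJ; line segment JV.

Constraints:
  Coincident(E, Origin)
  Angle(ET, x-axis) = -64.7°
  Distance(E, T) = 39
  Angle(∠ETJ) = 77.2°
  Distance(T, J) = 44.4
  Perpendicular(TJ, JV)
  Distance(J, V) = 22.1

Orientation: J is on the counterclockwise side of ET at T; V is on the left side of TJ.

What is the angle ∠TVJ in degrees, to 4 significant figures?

63.54°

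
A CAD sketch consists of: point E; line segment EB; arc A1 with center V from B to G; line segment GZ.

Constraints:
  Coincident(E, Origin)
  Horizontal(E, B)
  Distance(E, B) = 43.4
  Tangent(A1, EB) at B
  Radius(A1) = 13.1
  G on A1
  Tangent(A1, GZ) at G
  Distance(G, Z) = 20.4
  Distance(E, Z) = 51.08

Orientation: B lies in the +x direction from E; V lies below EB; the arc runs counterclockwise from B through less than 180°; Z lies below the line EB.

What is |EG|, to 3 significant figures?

34.9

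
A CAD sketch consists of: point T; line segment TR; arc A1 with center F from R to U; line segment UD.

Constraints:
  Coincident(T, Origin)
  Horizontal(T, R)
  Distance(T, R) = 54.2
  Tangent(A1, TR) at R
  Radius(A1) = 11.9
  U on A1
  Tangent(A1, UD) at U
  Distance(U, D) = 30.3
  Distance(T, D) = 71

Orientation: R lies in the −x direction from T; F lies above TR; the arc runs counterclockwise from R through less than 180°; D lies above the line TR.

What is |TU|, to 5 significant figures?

46.379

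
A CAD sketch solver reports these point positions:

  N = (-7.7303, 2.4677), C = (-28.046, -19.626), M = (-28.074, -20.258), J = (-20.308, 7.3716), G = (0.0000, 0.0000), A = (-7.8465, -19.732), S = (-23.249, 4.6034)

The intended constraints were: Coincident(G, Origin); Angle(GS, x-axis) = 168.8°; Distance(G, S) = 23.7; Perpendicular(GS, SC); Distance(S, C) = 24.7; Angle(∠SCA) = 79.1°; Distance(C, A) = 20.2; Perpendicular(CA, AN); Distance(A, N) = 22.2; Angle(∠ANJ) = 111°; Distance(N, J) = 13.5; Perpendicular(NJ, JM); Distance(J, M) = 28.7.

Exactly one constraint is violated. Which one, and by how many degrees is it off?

Perpendicular(NJ, JM) — off by 5.60°.

G = (0.00, 0.00) ✓; GS at 168.8° ✓; |GS| = 23.70 ✓; ∠(GS, SC) = 90.00° ✓; |SC| = 24.70 ✓; ∠SCA = 79.10° ✓; |CA| = 20.20 ✓; ∠(CA, AN) = 90.00° ✓; |AN| = 22.20 ✓; ∠ANJ = 111.0° ✓; |NJ| = 13.50 ✓; ∠(NJ, JM) = 95.60° ✗; |JM| = 28.70 ✓.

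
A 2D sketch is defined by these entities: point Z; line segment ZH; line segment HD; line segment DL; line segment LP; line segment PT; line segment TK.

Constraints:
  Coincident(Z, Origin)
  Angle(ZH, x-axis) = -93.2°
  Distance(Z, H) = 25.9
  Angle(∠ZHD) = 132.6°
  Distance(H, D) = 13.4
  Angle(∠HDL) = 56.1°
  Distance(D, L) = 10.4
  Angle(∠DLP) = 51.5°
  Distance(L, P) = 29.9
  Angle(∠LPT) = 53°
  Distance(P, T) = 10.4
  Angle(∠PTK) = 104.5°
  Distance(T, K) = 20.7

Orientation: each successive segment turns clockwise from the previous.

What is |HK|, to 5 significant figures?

7.8287

Z is at the origin; ZH runs at -93.2° with length 25.9, so H = (-1.4458, -25.860). ∠ZHD = 132.6° gives HD at -140.60° from the x-axis; with |HD| = 13.4, D = (-11.800, -34.365). ∠HDL = 56.1° gives DL at 95.500° from the x-axis; with |DL| = 10.4, L = (-12.797, -24.013). ∠DLP = 51.5° gives LP at -33.000° from the x-axis; with |LP| = 29.9, P = (12.279, -40.298). ∠LPT = 53.0° gives PT at -160.00° from the x-axis; with |PT| = 10.4, T = (2.5062, -43.855). ∠PTK = 104.5° gives TK at 124.50° from the x-axis; with |TK| = 20.7, K = (-9.2184, -26.795). Then |HK| = |K − H| = 7.8287.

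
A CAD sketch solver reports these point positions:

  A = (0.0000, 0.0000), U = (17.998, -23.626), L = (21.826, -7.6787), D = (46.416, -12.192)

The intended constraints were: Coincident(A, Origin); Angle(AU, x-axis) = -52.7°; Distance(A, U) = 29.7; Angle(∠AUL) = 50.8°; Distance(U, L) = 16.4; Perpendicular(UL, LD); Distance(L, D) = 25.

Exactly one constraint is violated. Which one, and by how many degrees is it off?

Perpendicular(UL, LD) — off by 3.10°.

A = (0.00, 0.00) ✓; AU at -52.70° ✓; |AU| = 29.70 ✓; ∠AUL = 50.80° ✓; |UL| = 16.40 ✓; ∠(UL, LD) = 86.90° ✗; |LD| = 25.00 ✓.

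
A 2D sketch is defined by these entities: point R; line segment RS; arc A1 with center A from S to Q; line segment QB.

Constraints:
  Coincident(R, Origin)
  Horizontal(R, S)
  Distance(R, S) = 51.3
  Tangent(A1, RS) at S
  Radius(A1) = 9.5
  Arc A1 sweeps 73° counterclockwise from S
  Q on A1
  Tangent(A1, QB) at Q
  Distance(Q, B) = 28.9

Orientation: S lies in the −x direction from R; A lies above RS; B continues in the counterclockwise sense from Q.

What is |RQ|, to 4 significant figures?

42.75

R is at the origin; RS is horizontal with |RS| = 51.3 and S on the −x side, so S = (-51.30, 0.000). A1 meets RS tangentially, so AS is at right angles to RS, so A = S + (0, 9.5) = (-51.30, 9.500). On A1, S sits at bearing -90° from A; a 73° counterclockwise sweep puts Q at bearing -17°, so Q = A + 9.5·(cos -17°, sin -17°) = (-42.22, 6.722). Then |RQ| = |Q − R| = 42.75.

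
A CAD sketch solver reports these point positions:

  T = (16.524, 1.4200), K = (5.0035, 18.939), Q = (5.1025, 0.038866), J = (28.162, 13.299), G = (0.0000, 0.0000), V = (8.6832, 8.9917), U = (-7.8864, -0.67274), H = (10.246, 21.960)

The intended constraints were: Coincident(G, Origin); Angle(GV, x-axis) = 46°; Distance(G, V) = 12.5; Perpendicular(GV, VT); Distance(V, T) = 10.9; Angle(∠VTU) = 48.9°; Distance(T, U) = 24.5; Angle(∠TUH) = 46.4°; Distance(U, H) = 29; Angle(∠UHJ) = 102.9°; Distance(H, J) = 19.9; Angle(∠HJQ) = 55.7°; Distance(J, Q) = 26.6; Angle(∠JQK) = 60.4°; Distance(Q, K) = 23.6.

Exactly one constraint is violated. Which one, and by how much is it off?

Distance(Q, K) = 23.6 — off by 4.70.

G = (0.00, 0.00) ✓; GV at 46.00° ✓; |GV| = 12.50 ✓; ∠(GV, VT) = 90.00° ✓; |VT| = 10.90 ✓; ∠VTU = 48.90° ✓; |TU| = 24.50 ✓; ∠TUH = 46.40° ✓; |UH| = 29.00 ✓; ∠UHJ = 102.9° ✓; |HJ| = 19.90 ✓; ∠HJQ = 55.70° ✓; |JQ| = 26.60 ✓; ∠JQK = 60.40° ✓; |QK| = 18.90 ✗.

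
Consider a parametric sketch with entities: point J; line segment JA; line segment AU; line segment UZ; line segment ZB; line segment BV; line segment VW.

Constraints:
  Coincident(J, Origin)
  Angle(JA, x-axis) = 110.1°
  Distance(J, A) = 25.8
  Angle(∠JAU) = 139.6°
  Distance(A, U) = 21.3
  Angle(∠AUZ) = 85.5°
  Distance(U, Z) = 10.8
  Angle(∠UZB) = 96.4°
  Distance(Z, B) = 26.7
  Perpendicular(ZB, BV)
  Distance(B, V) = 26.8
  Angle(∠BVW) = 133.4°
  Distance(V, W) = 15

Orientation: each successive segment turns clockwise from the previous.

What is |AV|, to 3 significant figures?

16.7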